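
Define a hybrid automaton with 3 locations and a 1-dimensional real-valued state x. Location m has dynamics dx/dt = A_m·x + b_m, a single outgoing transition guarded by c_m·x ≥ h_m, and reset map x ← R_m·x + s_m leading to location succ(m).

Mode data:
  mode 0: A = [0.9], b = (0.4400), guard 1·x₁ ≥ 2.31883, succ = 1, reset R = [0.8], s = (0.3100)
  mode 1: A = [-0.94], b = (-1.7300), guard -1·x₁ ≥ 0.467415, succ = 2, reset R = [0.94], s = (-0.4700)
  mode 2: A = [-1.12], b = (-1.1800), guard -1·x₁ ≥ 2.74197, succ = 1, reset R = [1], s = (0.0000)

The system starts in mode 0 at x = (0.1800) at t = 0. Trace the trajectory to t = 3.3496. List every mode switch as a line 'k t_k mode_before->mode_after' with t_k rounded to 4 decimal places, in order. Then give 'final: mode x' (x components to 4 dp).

1 1.5939 0->1
2 2.7329 1->2
final: 2 -0.9813

Mode 0: guard c·x = 2.3188 hit at Δt = 1.5939 (t = 1.5939), x⁻ = (2.3188) → reset → x⁺ = (2.1651), jump to mode 1
Mode 1: guard c·x = 0.4674 hit at Δt = 1.1390 (t = 2.7329), x⁻ = (-0.4674) → reset → x⁺ = (-0.9094), jump to mode 2
Mode 2: flow for 0.6167 to horizon, guard not reached → x = (-0.9813)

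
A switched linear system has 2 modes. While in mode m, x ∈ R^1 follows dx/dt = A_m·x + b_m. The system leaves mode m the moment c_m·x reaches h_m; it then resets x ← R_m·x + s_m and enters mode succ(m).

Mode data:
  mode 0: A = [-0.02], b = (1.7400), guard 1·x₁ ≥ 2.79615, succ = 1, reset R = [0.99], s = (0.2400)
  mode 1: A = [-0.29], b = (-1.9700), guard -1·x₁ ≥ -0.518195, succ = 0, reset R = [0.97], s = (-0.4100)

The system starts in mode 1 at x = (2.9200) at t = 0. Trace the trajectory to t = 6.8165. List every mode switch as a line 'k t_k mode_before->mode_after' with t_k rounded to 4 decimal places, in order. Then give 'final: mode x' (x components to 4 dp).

Mode 1: guard c·x = -0.5182 hit at Δt = 0.9795 (t = 0.9795), x⁻ = (0.5182) → reset → x⁺ = (0.0926), jump to mode 0
Mode 0: guard c·x = 2.7961 hit at Δt = 1.5801 (t = 2.5596), x⁻ = (2.7961) → reset → x⁺ = (3.0082), jump to mode 1
Mode 1: guard c·x = -0.5182 hit at Δt = 1.0107 (t = 3.5703), x⁻ = (0.5182) → reset → x⁺ = (0.0926), jump to mode 0
Mode 0: guard c·x = 2.7961 hit at Δt = 1.5801 (t = 5.1504), x⁻ = (2.7961) → reset → x⁺ = (3.0082), jump to mode 1
Mode 1: guard c·x = -0.5182 hit at Δt = 1.0107 (t = 6.1610), x⁻ = (0.5182) → reset → x⁺ = (0.0926), jump to mode 0
Mode 0: flow for 0.6555 to horizon, guard not reached → x = (1.2245)

1 0.9795 1->0
2 2.5596 0->1
3 3.5703 1->0
4 5.1504 0->1
5 6.1610 1->0
final: 0 1.2245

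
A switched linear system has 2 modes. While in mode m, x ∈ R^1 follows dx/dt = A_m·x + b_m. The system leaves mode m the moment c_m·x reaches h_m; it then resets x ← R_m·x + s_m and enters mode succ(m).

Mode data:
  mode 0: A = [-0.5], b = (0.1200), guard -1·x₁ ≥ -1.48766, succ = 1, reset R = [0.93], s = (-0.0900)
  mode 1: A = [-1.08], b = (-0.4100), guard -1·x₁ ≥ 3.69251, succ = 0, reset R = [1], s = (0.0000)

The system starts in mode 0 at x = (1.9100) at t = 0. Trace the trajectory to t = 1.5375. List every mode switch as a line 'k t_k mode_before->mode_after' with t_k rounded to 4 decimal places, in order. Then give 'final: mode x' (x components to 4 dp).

Mode 0: guard c·x = -1.4877 hit at Δt = 0.5831 (t = 0.5831), x⁻ = (1.4877) → reset → x⁺ = (1.2935), jump to mode 1
Mode 1: flow for 0.9544 to horizon, guard not reached → x = (0.2173)

1 0.5831 0->1
final: 1 0.2173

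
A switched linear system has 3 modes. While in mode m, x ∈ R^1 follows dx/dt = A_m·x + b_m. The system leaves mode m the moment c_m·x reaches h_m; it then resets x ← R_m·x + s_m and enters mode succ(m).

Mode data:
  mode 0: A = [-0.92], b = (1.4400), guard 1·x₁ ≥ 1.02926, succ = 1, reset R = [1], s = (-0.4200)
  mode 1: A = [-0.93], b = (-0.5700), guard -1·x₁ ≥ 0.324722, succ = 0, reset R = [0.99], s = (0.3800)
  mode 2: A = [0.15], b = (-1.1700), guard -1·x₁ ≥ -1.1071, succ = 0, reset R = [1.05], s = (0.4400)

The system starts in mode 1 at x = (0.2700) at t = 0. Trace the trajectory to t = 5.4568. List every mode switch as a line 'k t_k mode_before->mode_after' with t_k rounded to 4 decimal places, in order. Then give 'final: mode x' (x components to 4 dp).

Mode 1: guard c·x = 0.3247 hit at Δt = 1.2039 (t = 1.2039), x⁻ = (-0.3247) → reset → x⁺ = (0.0585), jump to mode 0
Mode 0: guard c·x = 1.0293 hit at Δt = 1.1235 (t = 2.3274), x⁻ = (1.0293) → reset → x⁺ = (0.6093), jump to mode 1
Mode 1: guard c·x = 0.3247 hit at Δt = 1.5535 (t = 3.8809), x⁻ = (-0.3247) → reset → x⁺ = (0.0585), jump to mode 0
Mode 0: guard c·x = 1.0293 hit at Δt = 1.1235 (t = 5.0044), x⁻ = (1.0293) → reset → x⁺ = (0.6093), jump to mode 1
Mode 1: flow for 0.4524 to horizon, guard not reached → x = (0.1895)

1 1.2039 1->0
2 2.3274 0->1
3 3.8809 1->0
4 5.0044 0->1
final: 1 0.1895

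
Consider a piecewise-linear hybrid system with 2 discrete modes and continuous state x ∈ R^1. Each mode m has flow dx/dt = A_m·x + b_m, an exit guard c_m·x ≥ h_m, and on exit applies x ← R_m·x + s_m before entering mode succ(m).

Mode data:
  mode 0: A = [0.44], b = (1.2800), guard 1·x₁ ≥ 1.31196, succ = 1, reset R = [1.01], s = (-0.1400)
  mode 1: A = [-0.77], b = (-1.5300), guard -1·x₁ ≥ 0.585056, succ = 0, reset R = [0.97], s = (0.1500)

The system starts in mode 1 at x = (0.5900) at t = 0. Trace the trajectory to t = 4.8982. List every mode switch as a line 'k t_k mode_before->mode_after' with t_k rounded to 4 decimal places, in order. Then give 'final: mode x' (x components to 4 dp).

1 0.7906 1->0
2 1.9887 0->1
3 3.0491 1->0
4 4.2472 0->1
final: 1 -0.0655

Mode 1: guard c·x = 0.5851 hit at Δt = 0.7906 (t = 0.7906), x⁻ = (-0.5851) → reset → x⁺ = (-0.4175), jump to mode 0
Mode 0: guard c·x = 1.3120 hit at Δt = 1.1981 (t = 1.9887), x⁻ = (1.3120) → reset → x⁺ = (1.1851), jump to mode 1
Mode 1: guard c·x = 0.5851 hit at Δt = 1.0604 (t = 3.0491), x⁻ = (-0.5851) → reset → x⁺ = (-0.4175), jump to mode 0
Mode 0: guard c·x = 1.3120 hit at Δt = 1.1981 (t = 4.2472), x⁻ = (1.3120) → reset → x⁺ = (1.1851), jump to mode 1
Mode 1: flow for 0.6510 to horizon, guard not reached → x = (-0.0655)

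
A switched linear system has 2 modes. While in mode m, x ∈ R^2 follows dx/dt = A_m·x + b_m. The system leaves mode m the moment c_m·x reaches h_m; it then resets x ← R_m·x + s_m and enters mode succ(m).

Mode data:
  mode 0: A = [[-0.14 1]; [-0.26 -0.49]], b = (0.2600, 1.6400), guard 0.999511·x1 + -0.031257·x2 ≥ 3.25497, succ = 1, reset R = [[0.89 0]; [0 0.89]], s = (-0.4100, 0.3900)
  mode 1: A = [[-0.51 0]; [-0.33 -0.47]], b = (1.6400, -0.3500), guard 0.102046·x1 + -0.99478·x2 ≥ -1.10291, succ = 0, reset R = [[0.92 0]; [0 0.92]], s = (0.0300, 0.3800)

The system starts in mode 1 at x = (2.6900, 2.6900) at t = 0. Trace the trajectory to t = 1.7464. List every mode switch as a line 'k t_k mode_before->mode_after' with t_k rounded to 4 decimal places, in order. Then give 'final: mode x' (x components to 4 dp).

1 0.5846 1->0
2 1.0298 0->1
3 1.2905 1->0
final: 0 3.1446 1.6893

Mode 1: guard c·x = -1.1029 hit at Δt = 0.5846 (t = 0.5846), x⁻ = (2.8255, 1.3985) → reset → x⁺ = (2.6295, 1.6667), jump to mode 0
Mode 0: guard c·x = 3.2550 hit at Δt = 0.4452 (t = 1.0298), x⁻ = (3.3093, 1.6856) → reset → x⁺ = (2.5353, 1.8902), jump to mode 1
Mode 1: guard c·x = -1.1029 hit at Δt = 0.2607 (t = 1.2905), x⁻ = (2.6200, 1.3775) → reset → x⁺ = (2.4404, 1.6473), jump to mode 0
Mode 0: flow for 0.4559 to horizon, guard not reached → x = (3.1446, 1.6893)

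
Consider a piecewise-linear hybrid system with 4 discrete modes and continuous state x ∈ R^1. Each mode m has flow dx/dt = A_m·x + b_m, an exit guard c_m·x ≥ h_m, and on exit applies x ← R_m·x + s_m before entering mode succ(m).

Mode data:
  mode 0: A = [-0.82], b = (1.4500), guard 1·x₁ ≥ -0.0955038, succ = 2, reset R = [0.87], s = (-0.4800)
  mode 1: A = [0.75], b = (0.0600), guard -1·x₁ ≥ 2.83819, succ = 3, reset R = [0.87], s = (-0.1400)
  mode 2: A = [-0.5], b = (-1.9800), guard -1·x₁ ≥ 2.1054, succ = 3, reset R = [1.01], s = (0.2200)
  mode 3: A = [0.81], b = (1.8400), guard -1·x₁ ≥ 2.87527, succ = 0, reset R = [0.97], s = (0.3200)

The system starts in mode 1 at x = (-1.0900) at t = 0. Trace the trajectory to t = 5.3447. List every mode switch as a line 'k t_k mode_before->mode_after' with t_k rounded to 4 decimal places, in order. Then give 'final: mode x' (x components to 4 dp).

1 1.3395 1->3
2 2.0569 3->0
3 3.0585 0->2
4 4.2689 2->3
final: 3 -1.3988

Mode 1: guard c·x = 2.8382 hit at Δt = 1.3395 (t = 1.3395), x⁻ = (-2.8382) → reset → x⁺ = (-2.6092), jump to mode 3
Mode 3: guard c·x = 2.8753 hit at Δt = 0.7174 (t = 2.0569), x⁻ = (-2.8753) → reset → x⁺ = (-2.4690), jump to mode 0
Mode 0: guard c·x = -0.0955 hit at Δt = 1.0016 (t = 3.0585), x⁻ = (-0.0955) → reset → x⁺ = (-0.5631), jump to mode 2
Mode 2: guard c·x = 2.1054 hit at Δt = 1.2104 (t = 4.2689), x⁻ = (-2.1054) → reset → x⁺ = (-1.9065), jump to mode 3
Mode 3: flow for 1.0758 to horizon, guard not reached → x = (-1.3988)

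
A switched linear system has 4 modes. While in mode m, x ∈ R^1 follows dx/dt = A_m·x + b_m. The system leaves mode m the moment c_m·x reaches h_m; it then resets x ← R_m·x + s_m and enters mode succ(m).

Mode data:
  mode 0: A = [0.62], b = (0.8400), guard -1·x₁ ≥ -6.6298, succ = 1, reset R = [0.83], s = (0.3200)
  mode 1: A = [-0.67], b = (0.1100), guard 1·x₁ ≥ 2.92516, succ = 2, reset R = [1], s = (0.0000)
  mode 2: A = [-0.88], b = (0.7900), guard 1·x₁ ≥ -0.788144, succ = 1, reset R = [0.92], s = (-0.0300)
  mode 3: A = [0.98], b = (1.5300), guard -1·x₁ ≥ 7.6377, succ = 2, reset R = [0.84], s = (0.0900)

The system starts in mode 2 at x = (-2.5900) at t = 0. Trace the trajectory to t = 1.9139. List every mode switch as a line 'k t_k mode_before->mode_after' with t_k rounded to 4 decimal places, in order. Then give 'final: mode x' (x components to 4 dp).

1 0.8261 2->1
final: 1 -0.2793

Mode 2: guard c·x = -0.7881 hit at Δt = 0.8261 (t = 0.8261), x⁻ = (-0.7881) → reset → x⁺ = (-0.7551), jump to mode 1
Mode 1: flow for 1.0878 to horizon, guard not reached → x = (-0.2793)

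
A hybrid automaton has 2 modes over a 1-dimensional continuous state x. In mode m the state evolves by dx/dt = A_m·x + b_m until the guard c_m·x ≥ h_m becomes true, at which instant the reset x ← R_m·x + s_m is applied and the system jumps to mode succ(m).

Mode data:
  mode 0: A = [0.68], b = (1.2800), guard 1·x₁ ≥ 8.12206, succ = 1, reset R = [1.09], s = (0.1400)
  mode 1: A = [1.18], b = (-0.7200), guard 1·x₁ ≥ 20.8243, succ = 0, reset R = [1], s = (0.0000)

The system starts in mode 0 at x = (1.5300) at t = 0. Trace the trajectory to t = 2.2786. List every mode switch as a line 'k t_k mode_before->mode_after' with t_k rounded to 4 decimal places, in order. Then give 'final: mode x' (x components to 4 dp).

Mode 0: guard c·x = 8.1221 hit at Δt = 1.5818 (t = 1.5818), x⁻ = (8.1221) → reset → x⁺ = (8.9930), jump to mode 1
Mode 1: flow for 0.6968 to horizon, guard not reached → x = (19.6859)

1 1.5818 0->1
final: 1 19.6859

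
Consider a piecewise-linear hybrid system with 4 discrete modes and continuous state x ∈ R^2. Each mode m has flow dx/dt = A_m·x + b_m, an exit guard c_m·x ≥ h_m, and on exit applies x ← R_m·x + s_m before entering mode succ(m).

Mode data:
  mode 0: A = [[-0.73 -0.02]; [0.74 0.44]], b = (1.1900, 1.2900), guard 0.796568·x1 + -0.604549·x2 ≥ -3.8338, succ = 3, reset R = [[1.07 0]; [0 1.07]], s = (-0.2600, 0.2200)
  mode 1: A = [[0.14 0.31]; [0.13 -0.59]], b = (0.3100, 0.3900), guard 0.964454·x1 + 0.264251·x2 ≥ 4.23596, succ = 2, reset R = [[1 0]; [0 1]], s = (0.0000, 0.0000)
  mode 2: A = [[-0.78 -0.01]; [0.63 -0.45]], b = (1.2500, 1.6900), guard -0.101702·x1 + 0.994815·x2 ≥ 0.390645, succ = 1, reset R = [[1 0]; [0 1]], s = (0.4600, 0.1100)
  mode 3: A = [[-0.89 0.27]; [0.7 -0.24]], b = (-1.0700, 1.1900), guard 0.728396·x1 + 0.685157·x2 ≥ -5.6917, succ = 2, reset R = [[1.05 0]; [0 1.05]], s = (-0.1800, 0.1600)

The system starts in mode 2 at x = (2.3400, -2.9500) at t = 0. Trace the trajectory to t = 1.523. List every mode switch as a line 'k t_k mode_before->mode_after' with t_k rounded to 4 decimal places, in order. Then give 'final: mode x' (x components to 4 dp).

1 1.0161 2->1
final: 1 2.8671 0.8413

Mode 2: guard c·x = 0.3906 hit at Δt = 1.0161 (t = 1.0161), x⁻ = (1.9420, 0.5912) → reset → x⁺ = (2.4020, 0.7012), jump to mode 1
Mode 1: flow for 0.5069 to horizon, guard not reached → x = (2.8671, 0.8413)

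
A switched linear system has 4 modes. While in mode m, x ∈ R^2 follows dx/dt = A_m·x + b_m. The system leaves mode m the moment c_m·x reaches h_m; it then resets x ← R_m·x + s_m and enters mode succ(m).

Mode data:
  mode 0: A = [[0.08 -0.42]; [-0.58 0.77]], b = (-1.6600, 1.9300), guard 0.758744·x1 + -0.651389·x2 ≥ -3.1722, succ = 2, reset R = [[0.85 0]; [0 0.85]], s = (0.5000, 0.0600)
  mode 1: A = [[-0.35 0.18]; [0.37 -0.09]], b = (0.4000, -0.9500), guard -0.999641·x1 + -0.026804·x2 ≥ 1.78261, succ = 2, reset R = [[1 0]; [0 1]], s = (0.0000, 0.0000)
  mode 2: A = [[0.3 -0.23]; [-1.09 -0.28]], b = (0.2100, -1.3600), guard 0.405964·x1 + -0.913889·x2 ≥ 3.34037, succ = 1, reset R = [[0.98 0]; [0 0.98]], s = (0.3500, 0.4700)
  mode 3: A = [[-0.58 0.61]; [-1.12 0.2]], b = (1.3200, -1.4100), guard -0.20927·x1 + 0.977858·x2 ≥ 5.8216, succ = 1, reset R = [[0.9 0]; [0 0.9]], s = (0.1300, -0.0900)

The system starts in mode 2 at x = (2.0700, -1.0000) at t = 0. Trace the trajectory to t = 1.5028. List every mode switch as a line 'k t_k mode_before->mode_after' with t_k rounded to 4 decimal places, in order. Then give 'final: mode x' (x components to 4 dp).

1 0.4337 2->1
final: 1 2.0774 -1.8201

Mode 2: guard c·x = 3.3404 hit at Δt = 0.4337 (t = 0.4337), x⁻ = (2.6379, -2.4833) → reset → x⁺ = (2.9352, -1.9636), jump to mode 1
Mode 1: flow for 1.0691 to horizon, guard not reached → x = (2.0774, -1.8201)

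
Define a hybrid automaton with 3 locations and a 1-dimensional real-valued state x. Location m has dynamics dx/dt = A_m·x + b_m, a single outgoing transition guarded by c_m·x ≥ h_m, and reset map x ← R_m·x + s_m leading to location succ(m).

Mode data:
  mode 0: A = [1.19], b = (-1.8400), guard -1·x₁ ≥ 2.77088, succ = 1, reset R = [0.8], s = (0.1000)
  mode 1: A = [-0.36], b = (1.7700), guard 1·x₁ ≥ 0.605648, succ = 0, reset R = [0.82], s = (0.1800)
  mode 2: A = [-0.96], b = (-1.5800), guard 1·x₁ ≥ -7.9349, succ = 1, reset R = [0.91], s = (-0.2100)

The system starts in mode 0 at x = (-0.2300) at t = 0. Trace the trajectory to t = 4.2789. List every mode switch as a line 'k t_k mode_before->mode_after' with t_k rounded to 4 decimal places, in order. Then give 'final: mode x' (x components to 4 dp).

1 0.7463 0->1
2 2.1060 1->0
3 3.4525 0->1
final: 1 -0.3068

Mode 0: guard c·x = 2.7709 hit at Δt = 0.7463 (t = 0.7463), x⁻ = (-2.7709) → reset → x⁺ = (-2.1167), jump to mode 1
Mode 1: guard c·x = 0.6056 hit at Δt = 1.3597 (t = 2.1060), x⁻ = (0.6056) → reset → x⁺ = (0.6766), jump to mode 0
Mode 0: guard c·x = 2.7709 hit at Δt = 1.3465 (t = 3.4525), x⁻ = (-2.7709) → reset → x⁺ = (-2.1167), jump to mode 1
Mode 1: flow for 0.8264 to horizon, guard not reached → x = (-0.3068)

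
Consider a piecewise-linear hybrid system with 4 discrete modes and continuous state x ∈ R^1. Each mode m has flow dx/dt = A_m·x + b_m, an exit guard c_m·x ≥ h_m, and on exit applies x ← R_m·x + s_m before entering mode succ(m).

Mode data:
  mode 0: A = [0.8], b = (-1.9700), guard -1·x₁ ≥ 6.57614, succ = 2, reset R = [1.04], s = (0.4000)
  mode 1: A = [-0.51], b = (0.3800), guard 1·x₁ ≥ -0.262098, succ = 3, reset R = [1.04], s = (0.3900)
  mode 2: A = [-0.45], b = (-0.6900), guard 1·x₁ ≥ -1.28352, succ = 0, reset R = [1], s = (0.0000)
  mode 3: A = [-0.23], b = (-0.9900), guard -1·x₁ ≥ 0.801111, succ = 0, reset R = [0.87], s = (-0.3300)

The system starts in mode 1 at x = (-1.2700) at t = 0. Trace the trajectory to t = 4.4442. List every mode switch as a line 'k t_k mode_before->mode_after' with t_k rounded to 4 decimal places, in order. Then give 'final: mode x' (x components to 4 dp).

Mode 1: guard c·x = -0.2621 hit at Δt = 1.3598 (t = 1.3598), x⁻ = (-0.2621) → reset → x⁺ = (0.1174), jump to mode 3
Mode 3: guard c·x = 0.8011 hit at Δt = 1.0124 (t = 2.3722), x⁻ = (-0.8011) → reset → x⁺ = (-1.0270), jump to mode 0
Mode 0: guard c·x = 6.5761 hit at Δt = 1.1897 (t = 3.5619), x⁻ = (-6.5761) → reset → x⁺ = (-6.4392), jump to mode 2
Mode 2: flow for 0.8823 to horizon, guard not reached → x = (-4.8316)

1 1.3598 1->3
2 2.3722 3->0
3 3.5619 0->2
final: 2 -4.8316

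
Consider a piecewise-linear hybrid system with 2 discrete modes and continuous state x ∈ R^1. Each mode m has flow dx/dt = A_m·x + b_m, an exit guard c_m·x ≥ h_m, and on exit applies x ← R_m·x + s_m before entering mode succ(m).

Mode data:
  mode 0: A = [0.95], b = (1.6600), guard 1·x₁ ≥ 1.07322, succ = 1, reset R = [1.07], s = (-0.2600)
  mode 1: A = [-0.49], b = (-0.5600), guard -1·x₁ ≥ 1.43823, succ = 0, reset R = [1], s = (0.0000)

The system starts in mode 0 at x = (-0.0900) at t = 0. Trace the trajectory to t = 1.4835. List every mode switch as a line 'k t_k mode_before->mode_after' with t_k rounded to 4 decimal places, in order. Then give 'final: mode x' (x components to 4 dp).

1 0.5597 0->1
final: 1 0.1489

Mode 0: guard c·x = 1.0732 hit at Δt = 0.5597 (t = 0.5597), x⁻ = (1.0732) → reset → x⁺ = (0.8883), jump to mode 1
Mode 1: flow for 0.9238 to horizon, guard not reached → x = (0.1489)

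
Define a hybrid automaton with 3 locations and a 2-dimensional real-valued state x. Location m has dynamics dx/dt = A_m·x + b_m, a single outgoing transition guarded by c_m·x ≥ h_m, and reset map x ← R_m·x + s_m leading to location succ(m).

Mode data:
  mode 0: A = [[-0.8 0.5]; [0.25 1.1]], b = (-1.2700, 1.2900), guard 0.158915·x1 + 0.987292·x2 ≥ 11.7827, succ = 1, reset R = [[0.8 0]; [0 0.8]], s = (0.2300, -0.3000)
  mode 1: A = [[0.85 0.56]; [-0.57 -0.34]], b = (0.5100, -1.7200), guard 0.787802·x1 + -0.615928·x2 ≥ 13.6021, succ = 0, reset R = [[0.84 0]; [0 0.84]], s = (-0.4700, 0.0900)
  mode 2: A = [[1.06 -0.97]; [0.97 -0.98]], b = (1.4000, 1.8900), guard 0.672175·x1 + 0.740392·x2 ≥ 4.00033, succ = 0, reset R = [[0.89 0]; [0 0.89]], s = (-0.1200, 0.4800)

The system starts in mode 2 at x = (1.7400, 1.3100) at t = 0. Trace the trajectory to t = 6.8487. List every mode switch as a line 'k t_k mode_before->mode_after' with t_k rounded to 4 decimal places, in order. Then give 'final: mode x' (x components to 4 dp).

1 0.6337 2->0
2 1.5967 0->1
3 2.9498 1->0
4 5.0031 0->1
5 6.2432 1->0
final: 0 7.4444 1.0947

Mode 2: guard c·x = 4.0003 hit at Δt = 0.6337 (t = 0.6337), x⁻ = (2.9718, 2.7050) → reset → x⁺ = (2.5249, 2.8875), jump to mode 0
Mode 0: guard c·x = 11.7827 hit at Δt = 0.9630 (t = 1.5967), x⁻ = (2.6636, 11.5056) → reset → x⁺ = (2.3608, 8.9045), jump to mode 1
Mode 1: guard c·x = 13.6021 hit at Δt = 1.3531 (t = 2.9498), x⁻ = (15.8487, -1.8126) → reset → x⁺ = (12.8429, -1.4326), jump to mode 0
Mode 0: guard c·x = 11.7827 hit at Δt = 2.0533 (t = 5.0031), x⁻ = (3.5970, 11.3554) → reset → x⁺ = (3.1076, 8.7843), jump to mode 1
Mode 1: guard c·x = 13.6021 hit at Δt = 1.2401 (t = 6.2432), x⁻ = (16.1169, -1.4696) → reset → x⁺ = (13.0682, -1.1444), jump to mode 0
Mode 0: flow for 0.6055 to horizon, guard not reached → x = (7.4444, 1.0947)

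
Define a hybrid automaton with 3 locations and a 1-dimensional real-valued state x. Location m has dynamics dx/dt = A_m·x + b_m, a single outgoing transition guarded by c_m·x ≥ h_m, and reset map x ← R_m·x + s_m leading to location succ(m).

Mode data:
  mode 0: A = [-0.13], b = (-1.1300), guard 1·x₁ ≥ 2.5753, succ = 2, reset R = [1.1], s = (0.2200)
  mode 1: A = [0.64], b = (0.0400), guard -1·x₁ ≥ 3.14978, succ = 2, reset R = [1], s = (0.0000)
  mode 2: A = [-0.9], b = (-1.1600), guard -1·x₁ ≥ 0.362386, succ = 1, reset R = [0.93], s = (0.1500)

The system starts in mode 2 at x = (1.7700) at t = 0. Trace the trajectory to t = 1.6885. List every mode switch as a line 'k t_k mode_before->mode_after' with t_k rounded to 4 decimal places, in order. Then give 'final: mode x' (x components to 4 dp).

Mode 2: guard c·x = 0.3624 hit at Δt = 1.3271 (t = 1.3271), x⁻ = (-0.3624) → reset → x⁺ = (-0.1870), jump to mode 1
Mode 1: flow for 0.3614 to horizon, guard not reached → x = (-0.2194)

1 1.3271 2->1
final: 1 -0.2194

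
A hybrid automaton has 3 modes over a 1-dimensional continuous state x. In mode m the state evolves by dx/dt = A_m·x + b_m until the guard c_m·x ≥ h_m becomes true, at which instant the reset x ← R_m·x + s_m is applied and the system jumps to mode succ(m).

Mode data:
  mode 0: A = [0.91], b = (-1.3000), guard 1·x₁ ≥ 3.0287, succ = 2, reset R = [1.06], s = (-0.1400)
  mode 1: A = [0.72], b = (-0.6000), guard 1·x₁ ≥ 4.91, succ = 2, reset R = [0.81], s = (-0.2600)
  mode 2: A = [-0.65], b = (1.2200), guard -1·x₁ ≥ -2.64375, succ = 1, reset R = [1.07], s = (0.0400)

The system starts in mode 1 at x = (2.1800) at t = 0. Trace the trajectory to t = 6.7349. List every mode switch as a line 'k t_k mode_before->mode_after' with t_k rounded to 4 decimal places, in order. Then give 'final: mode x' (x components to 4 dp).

1 1.5384 1->2
2 2.8851 2->1
3 3.8498 1->2
4 5.1965 2->1
5 6.1611 1->2
final: 2 3.1442

Mode 1: guard c·x = 4.9100 hit at Δt = 1.5384 (t = 1.5384), x⁻ = (4.9100) → reset → x⁺ = (3.7171), jump to mode 2
Mode 2: guard c·x = -2.6437 hit at Δt = 1.3467 (t = 2.8851), x⁻ = (2.6438) → reset → x⁺ = (2.8688), jump to mode 1
Mode 1: guard c·x = 4.9100 hit at Δt = 0.9647 (t = 3.8498), x⁻ = (4.9100) → reset → x⁺ = (3.7171), jump to mode 2
Mode 2: guard c·x = -2.6437 hit at Δt = 1.3467 (t = 5.1965), x⁻ = (2.6438) → reset → x⁺ = (2.8688), jump to mode 1
Mode 1: guard c·x = 4.9100 hit at Δt = 0.9647 (t = 6.1611), x⁻ = (4.9100) → reset → x⁺ = (3.7171), jump to mode 2
Mode 2: flow for 0.5738 to horizon, guard not reached → x = (3.1442)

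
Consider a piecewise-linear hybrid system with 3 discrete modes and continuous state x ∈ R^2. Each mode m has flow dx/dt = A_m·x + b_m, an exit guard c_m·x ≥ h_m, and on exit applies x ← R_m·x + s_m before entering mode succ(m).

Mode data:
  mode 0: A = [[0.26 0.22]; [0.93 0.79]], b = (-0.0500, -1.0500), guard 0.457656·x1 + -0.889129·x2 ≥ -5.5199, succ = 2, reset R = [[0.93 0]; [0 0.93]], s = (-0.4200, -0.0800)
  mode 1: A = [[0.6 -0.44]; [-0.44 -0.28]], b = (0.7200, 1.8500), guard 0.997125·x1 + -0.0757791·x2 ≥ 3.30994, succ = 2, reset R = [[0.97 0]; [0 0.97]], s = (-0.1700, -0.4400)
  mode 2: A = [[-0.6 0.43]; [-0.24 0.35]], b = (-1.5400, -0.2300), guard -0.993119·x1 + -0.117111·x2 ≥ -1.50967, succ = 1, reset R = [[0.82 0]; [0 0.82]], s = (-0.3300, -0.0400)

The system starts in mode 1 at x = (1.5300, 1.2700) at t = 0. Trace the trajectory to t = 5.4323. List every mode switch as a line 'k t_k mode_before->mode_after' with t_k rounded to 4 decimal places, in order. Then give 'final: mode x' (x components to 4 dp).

1 1.3299 1->2
2 2.0625 2->1
3 4.2897 1->2
4 5.0733 2->1
final: 1 1.0800 1.3432

Mode 1: guard c·x = 3.3099 hit at Δt = 1.3299 (t = 1.3299), x⁻ = (3.4513, 1.7341) → reset → x⁺ = (3.1777, 1.2421), jump to mode 2
Mode 2: guard c·x = -1.5097 hit at Δt = 0.7326 (t = 2.0625), x⁻ = (1.4072, 0.9575) → reset → x⁺ = (0.8239, 0.7451), jump to mode 1
Mode 1: guard c·x = 3.3099 hit at Δt = 2.2272 (t = 4.2897), x⁻ = (3.4669, 1.9394) → reset → x⁺ = (3.1929, 1.4412), jump to mode 2
Mode 2: guard c·x = -1.5097 hit at Δt = 0.7836 (t = 5.0733), x⁻ = (1.3787, 1.1990) → reset → x⁺ = (0.8006, 0.9432), jump to mode 1
Mode 1: flow for 0.3590 to horizon, guard not reached → x = (1.0800, 1.3432)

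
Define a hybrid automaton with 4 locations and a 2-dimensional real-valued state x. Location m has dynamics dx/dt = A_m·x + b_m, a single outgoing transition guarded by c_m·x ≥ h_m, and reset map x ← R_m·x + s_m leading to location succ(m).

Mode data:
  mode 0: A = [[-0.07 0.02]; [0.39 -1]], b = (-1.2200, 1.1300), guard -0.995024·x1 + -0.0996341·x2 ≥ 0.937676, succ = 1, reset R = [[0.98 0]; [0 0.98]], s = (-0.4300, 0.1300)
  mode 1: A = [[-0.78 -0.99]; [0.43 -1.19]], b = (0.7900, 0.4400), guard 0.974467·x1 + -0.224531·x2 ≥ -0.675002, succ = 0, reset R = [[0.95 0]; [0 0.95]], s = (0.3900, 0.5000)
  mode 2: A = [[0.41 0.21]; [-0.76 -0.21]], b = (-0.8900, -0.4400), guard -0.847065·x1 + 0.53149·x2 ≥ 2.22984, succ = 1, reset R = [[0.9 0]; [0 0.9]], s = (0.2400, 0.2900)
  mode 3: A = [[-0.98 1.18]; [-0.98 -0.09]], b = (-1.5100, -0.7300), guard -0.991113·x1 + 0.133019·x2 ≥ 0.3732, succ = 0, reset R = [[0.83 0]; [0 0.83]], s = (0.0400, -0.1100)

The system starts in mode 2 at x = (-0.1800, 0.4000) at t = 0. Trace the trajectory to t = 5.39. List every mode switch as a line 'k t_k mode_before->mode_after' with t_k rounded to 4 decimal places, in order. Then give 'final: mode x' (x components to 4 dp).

1 1.5704 2->1
2 2.5263 1->0
3 3.2426 0->1
4 4.0754 1->0
5 4.8017 0->1
final: 1 -0.8452 0.4690

Mode 2: guard c·x = 2.2298 hit at Δt = 1.5704 (t = 1.5704), x⁻ = (-2.1144, 0.8256) → reset → x⁺ = (-1.6630, 1.0330), jump to mode 1
Mode 1: guard c·x = -0.6750 hit at Δt = 0.9559 (t = 2.5263), x⁻ = (-0.6167, 0.3298) → reset → x⁺ = (-0.1959, 0.8133), jump to mode 0
Mode 0: guard c·x = 0.9377 hit at Δt = 0.7163 (t = 3.2426), x⁻ = (-1.0268, 0.8428) → reset → x⁺ = (-1.4362, 0.9560), jump to mode 1
Mode 1: guard c·x = -0.6750 hit at Δt = 0.8328 (t = 4.0754), x⁻ = (-0.6069, 0.3722) → reset → x⁺ = (-0.1866, 0.8536), jump to mode 0
Mode 0: guard c·x = 0.9377 hit at Δt = 0.7263 (t = 4.8017), x⁻ = (-1.0288, 0.8630) → reset → x⁺ = (-1.4382, 0.9758), jump to mode 1
Mode 1: flow for 0.5883 to horizon, guard not reached → x = (-0.8452, 0.4690)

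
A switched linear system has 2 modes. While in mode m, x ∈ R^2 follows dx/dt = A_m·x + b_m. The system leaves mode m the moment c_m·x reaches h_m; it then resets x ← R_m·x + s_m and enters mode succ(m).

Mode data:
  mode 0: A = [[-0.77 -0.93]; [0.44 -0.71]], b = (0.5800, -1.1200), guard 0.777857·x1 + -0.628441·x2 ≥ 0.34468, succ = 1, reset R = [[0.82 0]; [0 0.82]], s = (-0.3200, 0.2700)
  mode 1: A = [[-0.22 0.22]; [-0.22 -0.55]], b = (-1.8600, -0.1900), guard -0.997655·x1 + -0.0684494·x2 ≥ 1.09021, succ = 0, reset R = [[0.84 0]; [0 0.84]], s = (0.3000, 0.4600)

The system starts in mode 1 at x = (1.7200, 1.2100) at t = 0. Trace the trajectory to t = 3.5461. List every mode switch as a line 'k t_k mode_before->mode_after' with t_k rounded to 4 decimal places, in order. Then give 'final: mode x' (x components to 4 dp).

1 1.5903 1->0
2 2.4918 0->1
3 2.9694 1->0
final: 0 -0.1021 -0.3509

Mode 1: guard c·x = 1.0902 hit at Δt = 1.5903 (t = 1.5903), x⁻ = (-1.1129, 0.2931) → reset → x⁺ = (-0.6348, 0.7062), jump to mode 0
Mode 0: guard c·x = 0.3447 hit at Δt = 0.9015 (t = 2.4918), x⁻ = (0.0754, -0.4551) → reset → x⁺ = (-0.2582, -0.1032), jump to mode 1
Mode 1: guard c·x = 1.0902 hit at Δt = 0.4776 (t = 2.9694), x⁻ = (-1.0863, -0.0947) → reset → x⁺ = (-0.6125, 0.3804), jump to mode 0
Mode 0: flow for 0.5767 to horizon, guard not reached → x = (-0.1021, -0.3509)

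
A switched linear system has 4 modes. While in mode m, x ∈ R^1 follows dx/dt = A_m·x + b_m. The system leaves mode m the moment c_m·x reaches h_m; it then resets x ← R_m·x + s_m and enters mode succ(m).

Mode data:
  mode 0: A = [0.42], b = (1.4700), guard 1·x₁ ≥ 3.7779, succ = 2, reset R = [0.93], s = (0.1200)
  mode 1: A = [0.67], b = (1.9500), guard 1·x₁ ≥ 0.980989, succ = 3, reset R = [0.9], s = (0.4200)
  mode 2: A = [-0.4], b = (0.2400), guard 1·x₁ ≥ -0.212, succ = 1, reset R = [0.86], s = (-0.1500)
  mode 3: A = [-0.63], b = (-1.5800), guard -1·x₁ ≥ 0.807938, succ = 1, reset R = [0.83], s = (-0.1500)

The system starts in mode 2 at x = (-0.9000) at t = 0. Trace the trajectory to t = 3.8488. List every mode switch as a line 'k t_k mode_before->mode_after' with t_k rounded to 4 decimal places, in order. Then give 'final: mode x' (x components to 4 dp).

1 1.5343 2->1
2 2.1488 1->3
3 3.4301 3->1
final: 1 -0.1438

Mode 2: guard c·x = -0.2120 hit at Δt = 1.5343 (t = 1.5343), x⁻ = (-0.2120) → reset → x⁺ = (-0.3323), jump to mode 1
Mode 1: guard c·x = 0.9810 hit at Δt = 0.6145 (t = 2.1488), x⁻ = (0.9810) → reset → x⁺ = (1.3029), jump to mode 3
Mode 3: guard c·x = 0.8079 hit at Δt = 1.2813 (t = 3.4301), x⁻ = (-0.8079) → reset → x⁺ = (-0.8206), jump to mode 1
Mode 1: flow for 0.4187 to horizon, guard not reached → x = (-0.1438)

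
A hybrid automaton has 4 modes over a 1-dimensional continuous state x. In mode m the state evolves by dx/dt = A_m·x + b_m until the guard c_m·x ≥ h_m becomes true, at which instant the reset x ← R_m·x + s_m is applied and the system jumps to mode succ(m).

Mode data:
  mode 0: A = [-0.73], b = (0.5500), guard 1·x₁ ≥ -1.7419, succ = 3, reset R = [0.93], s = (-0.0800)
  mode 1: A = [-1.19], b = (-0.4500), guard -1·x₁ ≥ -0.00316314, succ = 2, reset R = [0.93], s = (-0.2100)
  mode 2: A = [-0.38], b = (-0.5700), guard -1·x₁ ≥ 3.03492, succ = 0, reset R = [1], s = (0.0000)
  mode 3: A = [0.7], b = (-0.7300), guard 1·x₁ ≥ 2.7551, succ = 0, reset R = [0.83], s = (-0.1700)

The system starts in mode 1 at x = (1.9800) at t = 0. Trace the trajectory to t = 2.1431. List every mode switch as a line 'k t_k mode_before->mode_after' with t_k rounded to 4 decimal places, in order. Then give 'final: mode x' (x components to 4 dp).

1 1.5311 1->2
final: 2 -0.4753

Mode 1: guard c·x = -0.0032 hit at Δt = 1.5311 (t = 1.5311), x⁻ = (0.0032) → reset → x⁺ = (-0.2071), jump to mode 2
Mode 2: flow for 0.6120 to horizon, guard not reached → x = (-0.4753)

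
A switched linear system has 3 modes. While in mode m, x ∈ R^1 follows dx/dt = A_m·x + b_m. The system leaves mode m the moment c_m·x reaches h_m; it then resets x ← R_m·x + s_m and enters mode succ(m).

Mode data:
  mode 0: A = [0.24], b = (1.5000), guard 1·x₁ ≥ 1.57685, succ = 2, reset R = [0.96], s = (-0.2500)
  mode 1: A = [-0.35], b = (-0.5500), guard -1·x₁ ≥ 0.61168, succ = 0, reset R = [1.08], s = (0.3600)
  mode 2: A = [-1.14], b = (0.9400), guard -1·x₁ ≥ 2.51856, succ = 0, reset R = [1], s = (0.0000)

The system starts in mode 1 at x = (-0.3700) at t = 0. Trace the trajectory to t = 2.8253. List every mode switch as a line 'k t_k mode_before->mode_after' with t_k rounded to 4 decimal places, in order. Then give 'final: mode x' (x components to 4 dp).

Mode 1: guard c·x = 0.6117 hit at Δt = 0.6417 (t = 0.6417), x⁻ = (-0.6117) → reset → x⁺ = (-0.3006), jump to mode 0
Mode 0: guard c·x = 1.5769 hit at Δt = 1.1428 (t = 1.7845), x⁻ = (1.5769) → reset → x⁺ = (1.2638), jump to mode 2
Mode 2: flow for 1.0408 to horizon, guard not reached → x = (0.9586)

1 0.6417 1->0
2 1.7845 0->2
final: 2 0.9586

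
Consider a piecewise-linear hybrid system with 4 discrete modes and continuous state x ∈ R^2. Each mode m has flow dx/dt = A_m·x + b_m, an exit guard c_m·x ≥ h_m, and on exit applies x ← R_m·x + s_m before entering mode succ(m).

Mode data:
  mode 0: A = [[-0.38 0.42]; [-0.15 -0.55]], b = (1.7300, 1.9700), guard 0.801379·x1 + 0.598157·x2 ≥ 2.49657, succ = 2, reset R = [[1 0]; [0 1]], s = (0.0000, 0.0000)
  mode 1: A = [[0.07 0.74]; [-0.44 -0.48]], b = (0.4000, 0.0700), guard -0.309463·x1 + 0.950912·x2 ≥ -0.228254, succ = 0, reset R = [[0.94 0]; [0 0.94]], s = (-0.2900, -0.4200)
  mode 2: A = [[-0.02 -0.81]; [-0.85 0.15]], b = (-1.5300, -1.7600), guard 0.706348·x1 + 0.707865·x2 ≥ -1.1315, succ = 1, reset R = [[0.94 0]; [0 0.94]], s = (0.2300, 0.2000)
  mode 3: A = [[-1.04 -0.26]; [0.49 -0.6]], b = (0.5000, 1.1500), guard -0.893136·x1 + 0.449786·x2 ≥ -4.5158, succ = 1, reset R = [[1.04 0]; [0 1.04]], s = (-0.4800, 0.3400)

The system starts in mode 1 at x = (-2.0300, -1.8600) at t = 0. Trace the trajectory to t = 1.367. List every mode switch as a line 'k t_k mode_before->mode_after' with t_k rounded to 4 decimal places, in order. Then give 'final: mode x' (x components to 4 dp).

Mode 1: guard c·x = -0.2283 hit at Δt = 0.4762 (t = 0.4762), x⁻ = (-2.4201, -1.0276) → reset → x⁺ = (-2.5649, -1.3860), jump to mode 0
Mode 0: flow for 0.8908 to horizon, guard not reached → x = (-0.5780, 0.6966)

1 0.4762 1->0
final: 0 -0.5780 0.6966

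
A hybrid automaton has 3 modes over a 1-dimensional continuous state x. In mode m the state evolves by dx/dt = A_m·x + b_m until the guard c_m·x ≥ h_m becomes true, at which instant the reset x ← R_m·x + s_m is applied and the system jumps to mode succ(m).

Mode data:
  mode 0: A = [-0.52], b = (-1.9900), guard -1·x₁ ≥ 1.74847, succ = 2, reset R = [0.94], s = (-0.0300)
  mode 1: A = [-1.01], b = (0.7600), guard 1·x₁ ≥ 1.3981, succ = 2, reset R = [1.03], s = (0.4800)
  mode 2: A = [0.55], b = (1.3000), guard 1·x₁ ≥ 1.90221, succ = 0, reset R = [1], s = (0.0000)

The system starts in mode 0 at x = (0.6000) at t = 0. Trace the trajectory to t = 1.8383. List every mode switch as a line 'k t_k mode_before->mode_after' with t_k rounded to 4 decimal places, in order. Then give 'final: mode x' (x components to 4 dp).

Mode 0: guard c·x = 1.7485 hit at Δt = 1.4540 (t = 1.4540), x⁻ = (-1.7485) → reset → x⁺ = (-1.6736), jump to mode 2
Mode 2: flow for 0.3843 to horizon, guard not reached → x = (-1.5111)

1 1.4540 0->2
final: 2 -1.5111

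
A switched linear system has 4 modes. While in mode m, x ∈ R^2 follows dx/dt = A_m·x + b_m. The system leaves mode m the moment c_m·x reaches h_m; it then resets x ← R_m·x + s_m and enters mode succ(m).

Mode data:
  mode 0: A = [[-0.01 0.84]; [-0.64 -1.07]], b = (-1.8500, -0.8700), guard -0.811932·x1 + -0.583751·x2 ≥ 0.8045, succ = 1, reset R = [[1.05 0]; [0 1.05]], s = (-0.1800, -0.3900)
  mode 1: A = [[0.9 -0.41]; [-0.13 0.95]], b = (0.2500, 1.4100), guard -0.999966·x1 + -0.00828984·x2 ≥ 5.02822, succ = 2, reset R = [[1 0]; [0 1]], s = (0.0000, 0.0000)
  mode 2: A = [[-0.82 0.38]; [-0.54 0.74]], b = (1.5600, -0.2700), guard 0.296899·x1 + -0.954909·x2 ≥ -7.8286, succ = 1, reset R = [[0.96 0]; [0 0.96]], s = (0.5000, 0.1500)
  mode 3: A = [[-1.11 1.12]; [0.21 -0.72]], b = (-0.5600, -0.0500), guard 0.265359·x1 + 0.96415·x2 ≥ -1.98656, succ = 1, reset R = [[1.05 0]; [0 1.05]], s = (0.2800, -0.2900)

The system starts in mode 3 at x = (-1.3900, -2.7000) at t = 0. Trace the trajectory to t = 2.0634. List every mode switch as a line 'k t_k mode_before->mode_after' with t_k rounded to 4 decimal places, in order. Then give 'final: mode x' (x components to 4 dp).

1 1.2768 3->1
final: 1 -2.8148 -1.8826

Mode 3: guard c·x = -1.9866 hit at Δt = 1.2768 (t = 1.2768), x⁻ = (-2.1313, -1.4738) → reset → x⁺ = (-1.9579, -1.8375), jump to mode 1
Mode 1: flow for 0.7866 to horizon, guard not reached → x = (-2.8148, -1.8826)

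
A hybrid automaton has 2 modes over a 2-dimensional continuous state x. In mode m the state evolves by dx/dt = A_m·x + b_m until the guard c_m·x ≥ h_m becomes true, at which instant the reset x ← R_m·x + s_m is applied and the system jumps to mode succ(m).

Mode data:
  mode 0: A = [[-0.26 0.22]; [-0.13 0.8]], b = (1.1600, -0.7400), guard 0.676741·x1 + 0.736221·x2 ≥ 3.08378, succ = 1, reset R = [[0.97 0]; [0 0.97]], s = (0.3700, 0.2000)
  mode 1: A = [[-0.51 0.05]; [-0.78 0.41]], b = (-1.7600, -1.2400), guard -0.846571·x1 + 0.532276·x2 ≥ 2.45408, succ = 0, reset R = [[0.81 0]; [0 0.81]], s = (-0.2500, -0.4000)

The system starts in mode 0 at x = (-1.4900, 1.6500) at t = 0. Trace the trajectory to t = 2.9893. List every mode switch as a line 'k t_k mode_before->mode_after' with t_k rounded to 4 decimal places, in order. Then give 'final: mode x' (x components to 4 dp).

1 1.4046 0->1
2 2.6454 1->0
final: 0 -0.2403 2.8022

Mode 0: guard c·x = 3.0838 hit at Δt = 1.4046 (t = 1.4046), x⁻ = (0.9557, 3.3101) → reset → x⁺ = (1.2971, 3.4108), jump to mode 1
Mode 1: guard c·x = 2.4541 hit at Δt = 1.2408 (t = 2.6454), x⁻ = (-0.7811, 3.3682) → reset → x⁺ = (-0.8827, 2.3283), jump to mode 0
Mode 0: flow for 0.3439 to horizon, guard not reached → x = (-0.2403, 2.8022)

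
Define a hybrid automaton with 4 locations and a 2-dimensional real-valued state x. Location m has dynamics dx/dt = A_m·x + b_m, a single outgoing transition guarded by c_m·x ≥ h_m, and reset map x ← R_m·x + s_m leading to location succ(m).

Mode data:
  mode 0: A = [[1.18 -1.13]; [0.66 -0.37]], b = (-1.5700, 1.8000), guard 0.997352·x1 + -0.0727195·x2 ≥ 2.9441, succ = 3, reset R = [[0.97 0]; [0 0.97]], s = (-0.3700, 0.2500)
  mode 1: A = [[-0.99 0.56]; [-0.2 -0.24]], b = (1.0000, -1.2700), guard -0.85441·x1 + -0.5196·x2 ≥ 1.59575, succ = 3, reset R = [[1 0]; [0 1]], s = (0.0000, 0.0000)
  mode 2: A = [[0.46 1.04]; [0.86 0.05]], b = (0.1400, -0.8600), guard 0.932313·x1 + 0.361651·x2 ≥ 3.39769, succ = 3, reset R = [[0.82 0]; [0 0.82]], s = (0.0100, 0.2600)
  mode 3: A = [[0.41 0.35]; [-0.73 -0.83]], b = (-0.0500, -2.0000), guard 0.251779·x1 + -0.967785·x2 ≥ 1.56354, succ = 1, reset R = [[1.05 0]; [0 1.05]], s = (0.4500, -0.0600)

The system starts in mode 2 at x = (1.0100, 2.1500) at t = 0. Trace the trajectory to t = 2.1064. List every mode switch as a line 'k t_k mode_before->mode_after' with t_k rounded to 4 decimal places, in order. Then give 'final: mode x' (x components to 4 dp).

1 0.4937 2->3
2 1.1954 3->1
final: 1 1.5290 -2.1762

Mode 2: guard c·x = 3.3977 hit at Δt = 0.4937 (t = 0.4937), x⁻ = (2.6589, 2.5405) → reset → x⁺ = (2.1903, 2.3432), jump to mode 3
Mode 3: guard c·x = 1.5635 hit at Δt = 0.7017 (t = 1.1954), x⁻ = (3.0864, -0.8126) → reset → x⁺ = (3.6907, -0.9133), jump to mode 1
Mode 1: flow for 0.9110 to horizon, guard not reached → x = (1.5290, -2.1762)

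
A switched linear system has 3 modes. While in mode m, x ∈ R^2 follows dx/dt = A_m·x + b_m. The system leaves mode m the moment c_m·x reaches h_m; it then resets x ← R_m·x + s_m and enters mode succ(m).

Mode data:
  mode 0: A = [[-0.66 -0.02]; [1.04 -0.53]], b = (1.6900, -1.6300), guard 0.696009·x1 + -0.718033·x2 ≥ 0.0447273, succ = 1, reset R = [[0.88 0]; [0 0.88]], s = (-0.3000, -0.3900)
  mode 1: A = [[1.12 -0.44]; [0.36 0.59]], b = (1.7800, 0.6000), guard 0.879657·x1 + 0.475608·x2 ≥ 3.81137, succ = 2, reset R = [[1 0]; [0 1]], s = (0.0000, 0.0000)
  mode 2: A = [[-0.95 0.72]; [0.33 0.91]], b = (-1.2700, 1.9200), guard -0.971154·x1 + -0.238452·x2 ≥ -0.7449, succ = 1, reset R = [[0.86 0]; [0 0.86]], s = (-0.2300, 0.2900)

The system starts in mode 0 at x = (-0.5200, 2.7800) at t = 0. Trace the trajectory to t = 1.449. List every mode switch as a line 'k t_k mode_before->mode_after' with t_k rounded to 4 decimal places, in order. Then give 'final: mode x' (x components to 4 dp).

Mode 0: guard c·x = 0.0447 hit at Δt = 0.9060 (t = 0.9060), x⁻ = (0.8462, 0.7580) → reset → x⁺ = (0.4447, 0.2770), jump to mode 1
Mode 1: flow for 0.5430 to horizon, guard not reached → x = (1.9607, 1.0193)

1 0.9060 0->1
final: 1 1.9607 1.0193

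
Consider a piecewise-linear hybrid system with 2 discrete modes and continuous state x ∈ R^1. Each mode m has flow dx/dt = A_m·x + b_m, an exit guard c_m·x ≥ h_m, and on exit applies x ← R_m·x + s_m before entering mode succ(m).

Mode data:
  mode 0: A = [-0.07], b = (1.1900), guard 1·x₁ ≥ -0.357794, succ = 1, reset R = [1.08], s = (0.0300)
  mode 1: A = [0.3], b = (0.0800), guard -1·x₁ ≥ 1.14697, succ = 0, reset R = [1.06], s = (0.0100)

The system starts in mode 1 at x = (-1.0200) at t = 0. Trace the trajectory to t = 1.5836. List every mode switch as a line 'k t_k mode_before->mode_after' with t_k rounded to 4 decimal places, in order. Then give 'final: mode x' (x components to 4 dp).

1 0.5192 1->0
2 1.2006 0->1
final: 1 -0.3673

Mode 1: guard c·x = 1.1470 hit at Δt = 0.5192 (t = 0.5192), x⁻ = (-1.1470) → reset → x⁺ = (-1.2058), jump to mode 0
Mode 0: guard c·x = -0.3578 hit at Δt = 0.6814 (t = 1.2006), x⁻ = (-0.3578) → reset → x⁺ = (-0.3564), jump to mode 1
Mode 1: flow for 0.3830 to horizon, guard not reached → x = (-0.3673)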